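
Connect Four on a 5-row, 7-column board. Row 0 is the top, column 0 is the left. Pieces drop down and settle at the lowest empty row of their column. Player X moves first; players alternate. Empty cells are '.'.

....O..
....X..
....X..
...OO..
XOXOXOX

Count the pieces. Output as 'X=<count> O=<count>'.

X=6 O=6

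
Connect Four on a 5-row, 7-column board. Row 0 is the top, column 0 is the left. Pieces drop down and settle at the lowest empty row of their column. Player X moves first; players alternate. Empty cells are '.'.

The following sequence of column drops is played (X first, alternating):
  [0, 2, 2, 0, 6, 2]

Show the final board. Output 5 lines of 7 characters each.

Answer: .......
.......
..O....
O.X....
X.O...X

Derivation:
Move 1: X drops in col 0, lands at row 4
Move 2: O drops in col 2, lands at row 4
Move 3: X drops in col 2, lands at row 3
Move 4: O drops in col 0, lands at row 3
Move 5: X drops in col 6, lands at row 4
Move 6: O drops in col 2, lands at row 2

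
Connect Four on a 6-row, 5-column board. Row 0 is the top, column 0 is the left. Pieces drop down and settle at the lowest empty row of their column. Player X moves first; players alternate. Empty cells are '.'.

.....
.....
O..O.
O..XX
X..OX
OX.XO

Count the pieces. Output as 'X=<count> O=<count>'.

X=6 O=6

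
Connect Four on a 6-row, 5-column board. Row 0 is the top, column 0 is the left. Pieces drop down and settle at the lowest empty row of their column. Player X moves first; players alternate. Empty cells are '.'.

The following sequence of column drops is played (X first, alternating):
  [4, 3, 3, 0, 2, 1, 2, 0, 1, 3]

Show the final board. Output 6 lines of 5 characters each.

Answer: .....
.....
.....
...O.
OXXX.
OOXOX

Derivation:
Move 1: X drops in col 4, lands at row 5
Move 2: O drops in col 3, lands at row 5
Move 3: X drops in col 3, lands at row 4
Move 4: O drops in col 0, lands at row 5
Move 5: X drops in col 2, lands at row 5
Move 6: O drops in col 1, lands at row 5
Move 7: X drops in col 2, lands at row 4
Move 8: O drops in col 0, lands at row 4
Move 9: X drops in col 1, lands at row 4
Move 10: O drops in col 3, lands at row 3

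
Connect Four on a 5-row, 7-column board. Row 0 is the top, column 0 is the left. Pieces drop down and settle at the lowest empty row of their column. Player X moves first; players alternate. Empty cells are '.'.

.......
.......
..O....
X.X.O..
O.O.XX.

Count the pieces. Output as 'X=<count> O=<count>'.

X=4 O=4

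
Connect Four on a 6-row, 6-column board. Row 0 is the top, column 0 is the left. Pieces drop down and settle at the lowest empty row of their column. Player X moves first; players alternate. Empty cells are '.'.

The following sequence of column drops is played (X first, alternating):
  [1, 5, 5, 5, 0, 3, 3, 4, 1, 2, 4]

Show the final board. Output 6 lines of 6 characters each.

Move 1: X drops in col 1, lands at row 5
Move 2: O drops in col 5, lands at row 5
Move 3: X drops in col 5, lands at row 4
Move 4: O drops in col 5, lands at row 3
Move 5: X drops in col 0, lands at row 5
Move 6: O drops in col 3, lands at row 5
Move 7: X drops in col 3, lands at row 4
Move 8: O drops in col 4, lands at row 5
Move 9: X drops in col 1, lands at row 4
Move 10: O drops in col 2, lands at row 5
Move 11: X drops in col 4, lands at row 4

Answer: ......
......
......
.....O
.X.XXX
XXOOOO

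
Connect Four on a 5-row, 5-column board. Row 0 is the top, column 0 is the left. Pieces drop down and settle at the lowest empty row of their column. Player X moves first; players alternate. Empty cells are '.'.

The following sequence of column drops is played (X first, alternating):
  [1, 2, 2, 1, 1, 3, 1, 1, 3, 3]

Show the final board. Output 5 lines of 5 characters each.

Answer: .O...
.X...
.X.O.
.OXX.
.XOO.

Derivation:
Move 1: X drops in col 1, lands at row 4
Move 2: O drops in col 2, lands at row 4
Move 3: X drops in col 2, lands at row 3
Move 4: O drops in col 1, lands at row 3
Move 5: X drops in col 1, lands at row 2
Move 6: O drops in col 3, lands at row 4
Move 7: X drops in col 1, lands at row 1
Move 8: O drops in col 1, lands at row 0
Move 9: X drops in col 3, lands at row 3
Move 10: O drops in col 3, lands at row 2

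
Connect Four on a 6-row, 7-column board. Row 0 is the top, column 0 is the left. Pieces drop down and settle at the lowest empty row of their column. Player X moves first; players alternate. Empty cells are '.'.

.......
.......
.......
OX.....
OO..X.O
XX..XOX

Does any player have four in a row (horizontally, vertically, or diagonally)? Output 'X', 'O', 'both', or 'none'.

none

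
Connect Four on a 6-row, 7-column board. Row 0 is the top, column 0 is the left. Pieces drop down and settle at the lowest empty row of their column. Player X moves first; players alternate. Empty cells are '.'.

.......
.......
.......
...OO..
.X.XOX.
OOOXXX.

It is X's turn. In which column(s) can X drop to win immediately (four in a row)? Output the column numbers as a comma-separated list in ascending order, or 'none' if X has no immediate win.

col 0: drop X → no win
col 1: drop X → no win
col 2: drop X → no win
col 3: drop X → no win
col 4: drop X → no win
col 5: drop X → no win
col 6: drop X → WIN!

Answer: 6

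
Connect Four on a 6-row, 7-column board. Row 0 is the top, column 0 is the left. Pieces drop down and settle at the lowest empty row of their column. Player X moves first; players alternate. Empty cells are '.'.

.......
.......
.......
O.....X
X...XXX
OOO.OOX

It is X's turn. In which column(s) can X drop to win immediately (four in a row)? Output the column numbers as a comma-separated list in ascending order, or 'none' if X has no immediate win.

Answer: 6

Derivation:
col 0: drop X → no win
col 1: drop X → no win
col 2: drop X → no win
col 3: drop X → no win
col 4: drop X → no win
col 5: drop X → no win
col 6: drop X → WIN!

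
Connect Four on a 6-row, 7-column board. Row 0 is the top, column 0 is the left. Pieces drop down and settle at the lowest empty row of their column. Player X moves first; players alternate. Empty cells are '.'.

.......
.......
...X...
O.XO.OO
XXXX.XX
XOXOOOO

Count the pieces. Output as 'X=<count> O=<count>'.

X=10 O=9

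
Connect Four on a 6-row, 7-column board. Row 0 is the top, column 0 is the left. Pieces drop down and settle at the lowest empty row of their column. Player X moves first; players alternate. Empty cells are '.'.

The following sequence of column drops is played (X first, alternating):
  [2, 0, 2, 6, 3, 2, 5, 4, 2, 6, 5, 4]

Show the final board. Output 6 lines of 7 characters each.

Move 1: X drops in col 2, lands at row 5
Move 2: O drops in col 0, lands at row 5
Move 3: X drops in col 2, lands at row 4
Move 4: O drops in col 6, lands at row 5
Move 5: X drops in col 3, lands at row 5
Move 6: O drops in col 2, lands at row 3
Move 7: X drops in col 5, lands at row 5
Move 8: O drops in col 4, lands at row 5
Move 9: X drops in col 2, lands at row 2
Move 10: O drops in col 6, lands at row 4
Move 11: X drops in col 5, lands at row 4
Move 12: O drops in col 4, lands at row 4

Answer: .......
.......
..X....
..O....
..X.OXO
O.XXOXO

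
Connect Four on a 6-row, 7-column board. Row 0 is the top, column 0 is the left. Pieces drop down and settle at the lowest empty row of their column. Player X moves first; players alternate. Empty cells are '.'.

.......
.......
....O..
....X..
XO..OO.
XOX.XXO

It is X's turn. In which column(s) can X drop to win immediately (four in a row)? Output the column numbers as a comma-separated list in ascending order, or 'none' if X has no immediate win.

col 0: drop X → no win
col 1: drop X → no win
col 2: drop X → no win
col 3: drop X → WIN!
col 4: drop X → no win
col 5: drop X → no win
col 6: drop X → no win

Answer: 3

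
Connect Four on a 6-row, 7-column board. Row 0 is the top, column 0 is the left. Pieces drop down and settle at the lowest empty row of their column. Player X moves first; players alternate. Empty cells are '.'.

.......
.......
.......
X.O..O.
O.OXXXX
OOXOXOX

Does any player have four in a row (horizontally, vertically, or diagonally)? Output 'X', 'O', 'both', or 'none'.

X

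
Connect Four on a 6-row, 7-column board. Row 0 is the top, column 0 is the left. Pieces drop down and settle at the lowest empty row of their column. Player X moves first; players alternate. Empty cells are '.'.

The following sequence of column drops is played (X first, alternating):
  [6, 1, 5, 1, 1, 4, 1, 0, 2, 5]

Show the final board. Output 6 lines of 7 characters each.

Move 1: X drops in col 6, lands at row 5
Move 2: O drops in col 1, lands at row 5
Move 3: X drops in col 5, lands at row 5
Move 4: O drops in col 1, lands at row 4
Move 5: X drops in col 1, lands at row 3
Move 6: O drops in col 4, lands at row 5
Move 7: X drops in col 1, lands at row 2
Move 8: O drops in col 0, lands at row 5
Move 9: X drops in col 2, lands at row 5
Move 10: O drops in col 5, lands at row 4

Answer: .......
.......
.X.....
.X.....
.O...O.
OOX.OXX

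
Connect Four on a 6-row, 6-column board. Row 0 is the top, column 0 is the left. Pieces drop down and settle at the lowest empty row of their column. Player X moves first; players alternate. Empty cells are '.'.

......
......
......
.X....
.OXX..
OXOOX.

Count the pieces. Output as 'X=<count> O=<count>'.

X=5 O=4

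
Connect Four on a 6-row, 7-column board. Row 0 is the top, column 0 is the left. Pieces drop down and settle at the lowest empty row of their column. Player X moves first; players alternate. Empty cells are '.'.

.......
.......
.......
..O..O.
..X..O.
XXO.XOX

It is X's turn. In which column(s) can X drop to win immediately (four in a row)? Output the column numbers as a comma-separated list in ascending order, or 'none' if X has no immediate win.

Answer: none

Derivation:
col 0: drop X → no win
col 1: drop X → no win
col 2: drop X → no win
col 3: drop X → no win
col 4: drop X → no win
col 5: drop X → no win
col 6: drop X → no win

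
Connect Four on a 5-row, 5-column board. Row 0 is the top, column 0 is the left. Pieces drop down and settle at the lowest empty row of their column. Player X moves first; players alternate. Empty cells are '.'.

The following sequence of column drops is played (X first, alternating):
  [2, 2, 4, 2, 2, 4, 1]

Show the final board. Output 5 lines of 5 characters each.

Answer: .....
..X..
..O..
..O.O
.XX.X

Derivation:
Move 1: X drops in col 2, lands at row 4
Move 2: O drops in col 2, lands at row 3
Move 3: X drops in col 4, lands at row 4
Move 4: O drops in col 2, lands at row 2
Move 5: X drops in col 2, lands at row 1
Move 6: O drops in col 4, lands at row 3
Move 7: X drops in col 1, lands at row 4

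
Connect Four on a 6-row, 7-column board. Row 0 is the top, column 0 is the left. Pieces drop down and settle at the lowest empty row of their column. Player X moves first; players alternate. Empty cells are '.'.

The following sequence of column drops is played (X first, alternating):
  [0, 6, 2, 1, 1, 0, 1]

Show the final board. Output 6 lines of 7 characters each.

Answer: .......
.......
.......
.X.....
OX.....
XOX...O

Derivation:
Move 1: X drops in col 0, lands at row 5
Move 2: O drops in col 6, lands at row 5
Move 3: X drops in col 2, lands at row 5
Move 4: O drops in col 1, lands at row 5
Move 5: X drops in col 1, lands at row 4
Move 6: O drops in col 0, lands at row 4
Move 7: X drops in col 1, lands at row 3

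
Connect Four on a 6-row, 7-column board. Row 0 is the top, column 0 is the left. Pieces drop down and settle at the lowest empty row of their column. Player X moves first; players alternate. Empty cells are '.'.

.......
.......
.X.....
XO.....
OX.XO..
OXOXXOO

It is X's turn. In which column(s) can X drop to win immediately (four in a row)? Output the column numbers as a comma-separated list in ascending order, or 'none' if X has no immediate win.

Answer: none

Derivation:
col 0: drop X → no win
col 1: drop X → no win
col 2: drop X → no win
col 3: drop X → no win
col 4: drop X → no win
col 5: drop X → no win
col 6: drop X → no win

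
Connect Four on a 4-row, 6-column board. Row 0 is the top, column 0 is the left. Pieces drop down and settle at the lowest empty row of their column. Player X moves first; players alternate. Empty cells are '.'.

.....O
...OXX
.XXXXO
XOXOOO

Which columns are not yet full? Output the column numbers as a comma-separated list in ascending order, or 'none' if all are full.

Answer: 0,1,2,3,4

Derivation:
col 0: top cell = '.' → open
col 1: top cell = '.' → open
col 2: top cell = '.' → open
col 3: top cell = '.' → open
col 4: top cell = '.' → open
col 5: top cell = 'O' → FULL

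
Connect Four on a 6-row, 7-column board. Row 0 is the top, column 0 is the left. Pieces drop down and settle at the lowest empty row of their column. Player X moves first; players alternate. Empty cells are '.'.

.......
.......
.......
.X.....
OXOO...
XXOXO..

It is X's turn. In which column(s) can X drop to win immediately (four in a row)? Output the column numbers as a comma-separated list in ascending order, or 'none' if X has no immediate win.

col 0: drop X → no win
col 1: drop X → WIN!
col 2: drop X → no win
col 3: drop X → no win
col 4: drop X → no win
col 5: drop X → no win
col 6: drop X → no win

Answer: 1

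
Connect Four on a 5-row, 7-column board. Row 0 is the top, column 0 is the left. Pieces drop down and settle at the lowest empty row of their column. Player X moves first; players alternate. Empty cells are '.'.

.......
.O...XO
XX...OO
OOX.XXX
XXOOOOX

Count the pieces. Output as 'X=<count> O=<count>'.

X=10 O=10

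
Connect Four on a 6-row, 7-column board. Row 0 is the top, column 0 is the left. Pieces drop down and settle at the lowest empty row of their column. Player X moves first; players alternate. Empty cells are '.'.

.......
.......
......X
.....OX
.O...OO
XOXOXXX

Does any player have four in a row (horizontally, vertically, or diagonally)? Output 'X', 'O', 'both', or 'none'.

none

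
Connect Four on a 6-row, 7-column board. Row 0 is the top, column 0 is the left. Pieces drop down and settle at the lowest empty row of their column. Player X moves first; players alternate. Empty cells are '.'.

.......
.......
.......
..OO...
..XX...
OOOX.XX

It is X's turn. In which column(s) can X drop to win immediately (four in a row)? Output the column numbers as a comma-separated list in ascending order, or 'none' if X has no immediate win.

col 0: drop X → no win
col 1: drop X → no win
col 2: drop X → no win
col 3: drop X → no win
col 4: drop X → WIN!
col 5: drop X → no win
col 6: drop X → no win

Answer: 4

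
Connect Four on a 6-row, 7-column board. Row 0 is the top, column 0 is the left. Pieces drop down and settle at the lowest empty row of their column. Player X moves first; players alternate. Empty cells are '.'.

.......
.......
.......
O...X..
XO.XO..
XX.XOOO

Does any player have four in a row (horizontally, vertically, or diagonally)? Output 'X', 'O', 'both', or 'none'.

none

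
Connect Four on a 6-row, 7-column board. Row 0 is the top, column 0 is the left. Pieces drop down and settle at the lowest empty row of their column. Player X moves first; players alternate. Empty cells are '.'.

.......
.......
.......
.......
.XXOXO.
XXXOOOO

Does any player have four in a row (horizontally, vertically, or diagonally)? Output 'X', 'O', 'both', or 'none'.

O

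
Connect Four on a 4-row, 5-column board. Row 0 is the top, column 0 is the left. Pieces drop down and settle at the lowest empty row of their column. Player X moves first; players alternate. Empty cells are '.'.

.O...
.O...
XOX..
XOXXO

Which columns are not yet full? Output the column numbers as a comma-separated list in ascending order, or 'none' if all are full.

Answer: 0,2,3,4

Derivation:
col 0: top cell = '.' → open
col 1: top cell = 'O' → FULL
col 2: top cell = '.' → open
col 3: top cell = '.' → open
col 4: top cell = '.' → open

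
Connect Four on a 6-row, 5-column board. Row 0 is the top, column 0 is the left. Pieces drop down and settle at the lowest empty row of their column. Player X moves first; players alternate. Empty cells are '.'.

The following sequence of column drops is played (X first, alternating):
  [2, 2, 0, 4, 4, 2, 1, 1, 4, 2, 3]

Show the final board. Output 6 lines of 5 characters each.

Move 1: X drops in col 2, lands at row 5
Move 2: O drops in col 2, lands at row 4
Move 3: X drops in col 0, lands at row 5
Move 4: O drops in col 4, lands at row 5
Move 5: X drops in col 4, lands at row 4
Move 6: O drops in col 2, lands at row 3
Move 7: X drops in col 1, lands at row 5
Move 8: O drops in col 1, lands at row 4
Move 9: X drops in col 4, lands at row 3
Move 10: O drops in col 2, lands at row 2
Move 11: X drops in col 3, lands at row 5

Answer: .....
.....
..O..
..O.X
.OO.X
XXXXO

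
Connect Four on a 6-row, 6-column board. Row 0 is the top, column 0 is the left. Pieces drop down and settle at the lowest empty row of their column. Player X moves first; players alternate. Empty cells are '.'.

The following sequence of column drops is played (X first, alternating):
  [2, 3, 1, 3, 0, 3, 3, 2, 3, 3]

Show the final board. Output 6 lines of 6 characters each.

Move 1: X drops in col 2, lands at row 5
Move 2: O drops in col 3, lands at row 5
Move 3: X drops in col 1, lands at row 5
Move 4: O drops in col 3, lands at row 4
Move 5: X drops in col 0, lands at row 5
Move 6: O drops in col 3, lands at row 3
Move 7: X drops in col 3, lands at row 2
Move 8: O drops in col 2, lands at row 4
Move 9: X drops in col 3, lands at row 1
Move 10: O drops in col 3, lands at row 0

Answer: ...O..
...X..
...X..
...O..
..OO..
XXXO..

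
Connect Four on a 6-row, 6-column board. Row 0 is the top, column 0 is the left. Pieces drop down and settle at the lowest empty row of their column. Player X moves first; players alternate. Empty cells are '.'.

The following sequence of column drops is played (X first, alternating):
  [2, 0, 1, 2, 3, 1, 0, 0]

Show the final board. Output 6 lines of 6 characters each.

Answer: ......
......
......
O.....
XOO...
OXXX..

Derivation:
Move 1: X drops in col 2, lands at row 5
Move 2: O drops in col 0, lands at row 5
Move 3: X drops in col 1, lands at row 5
Move 4: O drops in col 2, lands at row 4
Move 5: X drops in col 3, lands at row 5
Move 6: O drops in col 1, lands at row 4
Move 7: X drops in col 0, lands at row 4
Move 8: O drops in col 0, lands at row 3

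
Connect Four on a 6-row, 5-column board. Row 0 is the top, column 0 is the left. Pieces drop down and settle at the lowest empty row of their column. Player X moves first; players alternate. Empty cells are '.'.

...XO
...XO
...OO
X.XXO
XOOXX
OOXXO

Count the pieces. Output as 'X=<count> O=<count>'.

X=10 O=10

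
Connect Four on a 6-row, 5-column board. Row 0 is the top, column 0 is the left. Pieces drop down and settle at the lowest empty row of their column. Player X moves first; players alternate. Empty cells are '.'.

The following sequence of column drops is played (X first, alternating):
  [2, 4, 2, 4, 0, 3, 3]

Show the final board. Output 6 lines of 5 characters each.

Answer: .....
.....
.....
.....
..XXO
X.XOO

Derivation:
Move 1: X drops in col 2, lands at row 5
Move 2: O drops in col 4, lands at row 5
Move 3: X drops in col 2, lands at row 4
Move 4: O drops in col 4, lands at row 4
Move 5: X drops in col 0, lands at row 5
Move 6: O drops in col 3, lands at row 5
Move 7: X drops in col 3, lands at row 4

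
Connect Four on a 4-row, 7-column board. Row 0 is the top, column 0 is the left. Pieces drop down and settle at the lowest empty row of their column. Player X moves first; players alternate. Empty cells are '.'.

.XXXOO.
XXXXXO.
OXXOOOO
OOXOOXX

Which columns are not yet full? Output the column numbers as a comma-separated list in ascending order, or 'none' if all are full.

col 0: top cell = '.' → open
col 1: top cell = 'X' → FULL
col 2: top cell = 'X' → FULL
col 3: top cell = 'X' → FULL
col 4: top cell = 'O' → FULL
col 5: top cell = 'O' → FULL
col 6: top cell = '.' → open

Answer: 0,6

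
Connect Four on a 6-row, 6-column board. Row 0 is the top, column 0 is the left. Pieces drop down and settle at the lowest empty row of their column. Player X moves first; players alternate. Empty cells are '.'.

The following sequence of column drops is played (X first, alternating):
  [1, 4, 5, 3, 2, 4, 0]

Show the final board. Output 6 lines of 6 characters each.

Answer: ......
......
......
......
....O.
XXXOOX

Derivation:
Move 1: X drops in col 1, lands at row 5
Move 2: O drops in col 4, lands at row 5
Move 3: X drops in col 5, lands at row 5
Move 4: O drops in col 3, lands at row 5
Move 5: X drops in col 2, lands at row 5
Move 6: O drops in col 4, lands at row 4
Move 7: X drops in col 0, lands at row 5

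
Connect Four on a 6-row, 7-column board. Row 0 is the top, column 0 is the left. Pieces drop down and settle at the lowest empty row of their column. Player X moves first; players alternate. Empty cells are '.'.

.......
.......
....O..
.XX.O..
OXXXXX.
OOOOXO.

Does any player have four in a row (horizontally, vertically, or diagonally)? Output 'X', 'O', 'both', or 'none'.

both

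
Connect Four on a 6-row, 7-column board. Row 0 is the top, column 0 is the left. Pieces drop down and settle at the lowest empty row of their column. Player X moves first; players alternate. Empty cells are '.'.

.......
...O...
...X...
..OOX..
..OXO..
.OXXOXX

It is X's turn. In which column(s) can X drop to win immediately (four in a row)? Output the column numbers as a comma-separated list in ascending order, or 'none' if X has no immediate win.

Answer: 5

Derivation:
col 0: drop X → no win
col 1: drop X → no win
col 2: drop X → no win
col 3: drop X → no win
col 4: drop X → no win
col 5: drop X → WIN!
col 6: drop X → no win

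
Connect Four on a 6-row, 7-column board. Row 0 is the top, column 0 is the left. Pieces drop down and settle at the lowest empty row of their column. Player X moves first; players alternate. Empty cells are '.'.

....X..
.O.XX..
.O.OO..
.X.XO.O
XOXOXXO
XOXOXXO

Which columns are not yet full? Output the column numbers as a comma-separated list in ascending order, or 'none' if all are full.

Answer: 0,1,2,3,5,6

Derivation:
col 0: top cell = '.' → open
col 1: top cell = '.' → open
col 2: top cell = '.' → open
col 3: top cell = '.' → open
col 4: top cell = 'X' → FULL
col 5: top cell = '.' → open
col 6: top cell = '.' → open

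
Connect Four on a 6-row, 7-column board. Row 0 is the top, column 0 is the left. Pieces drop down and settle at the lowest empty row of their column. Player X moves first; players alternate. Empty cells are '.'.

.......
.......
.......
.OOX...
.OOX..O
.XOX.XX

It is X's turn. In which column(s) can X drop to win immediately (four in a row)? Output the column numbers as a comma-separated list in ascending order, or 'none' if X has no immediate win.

col 0: drop X → no win
col 1: drop X → no win
col 2: drop X → no win
col 3: drop X → WIN!
col 4: drop X → WIN!
col 5: drop X → no win
col 6: drop X → no win

Answer: 3,4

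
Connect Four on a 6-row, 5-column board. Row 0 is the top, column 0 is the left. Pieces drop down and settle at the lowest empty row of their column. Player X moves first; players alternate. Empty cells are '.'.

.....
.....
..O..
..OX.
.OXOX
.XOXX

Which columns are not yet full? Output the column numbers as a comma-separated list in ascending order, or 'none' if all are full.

col 0: top cell = '.' → open
col 1: top cell = '.' → open
col 2: top cell = '.' → open
col 3: top cell = '.' → open
col 4: top cell = '.' → open

Answer: 0,1,2,3,4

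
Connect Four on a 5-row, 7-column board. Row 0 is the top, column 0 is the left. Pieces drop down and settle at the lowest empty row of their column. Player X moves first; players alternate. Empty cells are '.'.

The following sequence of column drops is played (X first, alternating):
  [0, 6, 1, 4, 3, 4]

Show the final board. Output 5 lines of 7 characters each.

Answer: .......
.......
.......
....O..
XX.XO.O

Derivation:
Move 1: X drops in col 0, lands at row 4
Move 2: O drops in col 6, lands at row 4
Move 3: X drops in col 1, lands at row 4
Move 4: O drops in col 4, lands at row 4
Move 5: X drops in col 3, lands at row 4
Move 6: O drops in col 4, lands at row 3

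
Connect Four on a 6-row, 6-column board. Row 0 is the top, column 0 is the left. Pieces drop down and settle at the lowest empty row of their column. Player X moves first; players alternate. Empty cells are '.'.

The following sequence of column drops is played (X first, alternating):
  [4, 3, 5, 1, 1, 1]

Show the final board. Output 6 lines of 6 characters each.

Move 1: X drops in col 4, lands at row 5
Move 2: O drops in col 3, lands at row 5
Move 3: X drops in col 5, lands at row 5
Move 4: O drops in col 1, lands at row 5
Move 5: X drops in col 1, lands at row 4
Move 6: O drops in col 1, lands at row 3

Answer: ......
......
......
.O....
.X....
.O.OXX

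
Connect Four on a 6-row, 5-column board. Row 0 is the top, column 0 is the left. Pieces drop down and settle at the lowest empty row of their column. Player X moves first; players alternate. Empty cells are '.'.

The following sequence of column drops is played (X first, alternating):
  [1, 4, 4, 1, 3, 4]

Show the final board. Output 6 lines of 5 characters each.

Answer: .....
.....
.....
....O
.O..X
.X.XO

Derivation:
Move 1: X drops in col 1, lands at row 5
Move 2: O drops in col 4, lands at row 5
Move 3: X drops in col 4, lands at row 4
Move 4: O drops in col 1, lands at row 4
Move 5: X drops in col 3, lands at row 5
Move 6: O drops in col 4, lands at row 3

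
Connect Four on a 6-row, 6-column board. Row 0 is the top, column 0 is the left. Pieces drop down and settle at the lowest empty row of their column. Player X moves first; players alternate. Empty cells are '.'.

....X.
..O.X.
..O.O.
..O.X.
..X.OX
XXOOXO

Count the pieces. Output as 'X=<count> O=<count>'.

X=8 O=8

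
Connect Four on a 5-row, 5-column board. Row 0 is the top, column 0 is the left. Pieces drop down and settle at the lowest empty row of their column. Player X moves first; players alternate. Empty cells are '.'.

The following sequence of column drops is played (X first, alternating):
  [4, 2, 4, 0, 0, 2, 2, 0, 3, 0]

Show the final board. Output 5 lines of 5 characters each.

Answer: .....
O....
O.X..
X.O.X
O.OXX

Derivation:
Move 1: X drops in col 4, lands at row 4
Move 2: O drops in col 2, lands at row 4
Move 3: X drops in col 4, lands at row 3
Move 4: O drops in col 0, lands at row 4
Move 5: X drops in col 0, lands at row 3
Move 6: O drops in col 2, lands at row 3
Move 7: X drops in col 2, lands at row 2
Move 8: O drops in col 0, lands at row 2
Move 9: X drops in col 3, lands at row 4
Move 10: O drops in col 0, lands at row 1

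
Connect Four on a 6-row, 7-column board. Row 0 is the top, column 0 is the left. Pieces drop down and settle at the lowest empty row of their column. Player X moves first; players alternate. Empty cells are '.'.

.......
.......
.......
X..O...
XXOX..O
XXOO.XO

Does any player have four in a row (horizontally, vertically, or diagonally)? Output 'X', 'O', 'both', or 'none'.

none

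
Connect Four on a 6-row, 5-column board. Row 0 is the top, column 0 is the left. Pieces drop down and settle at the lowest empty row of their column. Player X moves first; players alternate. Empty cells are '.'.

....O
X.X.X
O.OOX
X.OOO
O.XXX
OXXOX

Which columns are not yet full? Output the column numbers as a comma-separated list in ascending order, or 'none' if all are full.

col 0: top cell = '.' → open
col 1: top cell = '.' → open
col 2: top cell = '.' → open
col 3: top cell = '.' → open
col 4: top cell = 'O' → FULL

Answer: 0,1,2,3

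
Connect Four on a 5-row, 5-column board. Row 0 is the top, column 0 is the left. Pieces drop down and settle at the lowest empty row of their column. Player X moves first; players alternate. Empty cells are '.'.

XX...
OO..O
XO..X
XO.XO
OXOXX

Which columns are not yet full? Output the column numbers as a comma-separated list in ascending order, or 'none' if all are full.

Answer: 2,3,4

Derivation:
col 0: top cell = 'X' → FULL
col 1: top cell = 'X' → FULL
col 2: top cell = '.' → open
col 3: top cell = '.' → open
col 4: top cell = '.' → open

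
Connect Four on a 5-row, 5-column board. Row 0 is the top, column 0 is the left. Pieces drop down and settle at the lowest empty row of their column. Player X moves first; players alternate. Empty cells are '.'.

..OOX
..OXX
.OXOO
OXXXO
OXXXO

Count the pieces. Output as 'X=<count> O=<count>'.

X=10 O=10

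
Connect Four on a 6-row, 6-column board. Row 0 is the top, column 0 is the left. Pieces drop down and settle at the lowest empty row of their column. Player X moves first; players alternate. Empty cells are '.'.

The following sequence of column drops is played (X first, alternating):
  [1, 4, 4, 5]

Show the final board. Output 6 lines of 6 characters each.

Answer: ......
......
......
......
....X.
.X..OO

Derivation:
Move 1: X drops in col 1, lands at row 5
Move 2: O drops in col 4, lands at row 5
Move 3: X drops in col 4, lands at row 4
Move 4: O drops in col 5, lands at row 5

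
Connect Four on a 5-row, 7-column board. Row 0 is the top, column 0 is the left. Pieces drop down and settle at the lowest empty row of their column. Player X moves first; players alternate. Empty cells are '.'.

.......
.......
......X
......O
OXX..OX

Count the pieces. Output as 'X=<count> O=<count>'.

X=4 O=3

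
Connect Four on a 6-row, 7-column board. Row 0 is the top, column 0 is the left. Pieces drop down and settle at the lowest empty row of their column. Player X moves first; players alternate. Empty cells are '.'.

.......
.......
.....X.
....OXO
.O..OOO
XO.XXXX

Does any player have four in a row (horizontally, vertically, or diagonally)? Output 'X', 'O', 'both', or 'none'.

X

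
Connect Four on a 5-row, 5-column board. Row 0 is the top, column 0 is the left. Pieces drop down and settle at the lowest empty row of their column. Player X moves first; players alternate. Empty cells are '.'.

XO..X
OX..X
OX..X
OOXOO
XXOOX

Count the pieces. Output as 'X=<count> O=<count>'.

X=10 O=9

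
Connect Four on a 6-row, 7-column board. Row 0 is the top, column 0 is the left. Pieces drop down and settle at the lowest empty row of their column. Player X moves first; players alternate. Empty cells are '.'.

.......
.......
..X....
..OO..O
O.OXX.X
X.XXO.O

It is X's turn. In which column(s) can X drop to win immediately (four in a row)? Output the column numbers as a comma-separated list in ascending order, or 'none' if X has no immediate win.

Answer: 1

Derivation:
col 0: drop X → no win
col 1: drop X → WIN!
col 2: drop X → no win
col 3: drop X → no win
col 4: drop X → no win
col 5: drop X → no win
col 6: drop X → no win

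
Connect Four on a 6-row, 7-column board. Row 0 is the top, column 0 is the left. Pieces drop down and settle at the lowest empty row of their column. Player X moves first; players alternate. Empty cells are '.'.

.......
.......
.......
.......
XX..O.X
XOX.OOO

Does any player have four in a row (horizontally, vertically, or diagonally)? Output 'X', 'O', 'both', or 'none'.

none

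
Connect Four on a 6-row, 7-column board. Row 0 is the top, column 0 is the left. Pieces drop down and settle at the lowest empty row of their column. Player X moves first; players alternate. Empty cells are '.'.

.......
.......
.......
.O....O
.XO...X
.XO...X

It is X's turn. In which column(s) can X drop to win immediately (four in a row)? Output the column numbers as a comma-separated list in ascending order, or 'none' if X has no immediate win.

col 0: drop X → no win
col 1: drop X → no win
col 2: drop X → no win
col 3: drop X → no win
col 4: drop X → no win
col 5: drop X → no win
col 6: drop X → no win

Answer: none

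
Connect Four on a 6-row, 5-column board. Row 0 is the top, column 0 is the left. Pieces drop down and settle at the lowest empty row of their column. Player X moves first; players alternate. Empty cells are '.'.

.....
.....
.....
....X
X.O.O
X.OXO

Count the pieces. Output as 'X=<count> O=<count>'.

X=4 O=4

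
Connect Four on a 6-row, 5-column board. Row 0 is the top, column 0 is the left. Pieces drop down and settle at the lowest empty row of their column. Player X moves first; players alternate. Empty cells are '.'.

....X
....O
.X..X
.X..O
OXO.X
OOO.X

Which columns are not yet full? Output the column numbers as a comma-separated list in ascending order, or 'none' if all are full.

Answer: 0,1,2,3

Derivation:
col 0: top cell = '.' → open
col 1: top cell = '.' → open
col 2: top cell = '.' → open
col 3: top cell = '.' → open
col 4: top cell = 'X' → FULL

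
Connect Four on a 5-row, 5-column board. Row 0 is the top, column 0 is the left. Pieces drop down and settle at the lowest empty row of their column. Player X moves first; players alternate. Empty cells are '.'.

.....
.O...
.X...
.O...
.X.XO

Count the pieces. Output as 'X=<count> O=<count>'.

X=3 O=3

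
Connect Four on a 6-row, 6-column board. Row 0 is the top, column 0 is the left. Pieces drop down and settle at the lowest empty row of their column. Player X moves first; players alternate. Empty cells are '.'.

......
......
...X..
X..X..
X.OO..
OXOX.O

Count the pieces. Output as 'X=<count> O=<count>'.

X=6 O=5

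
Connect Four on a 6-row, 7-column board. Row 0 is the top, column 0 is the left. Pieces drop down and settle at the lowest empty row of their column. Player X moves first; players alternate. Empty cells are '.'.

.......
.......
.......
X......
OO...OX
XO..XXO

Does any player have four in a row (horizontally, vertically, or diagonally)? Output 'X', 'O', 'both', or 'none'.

none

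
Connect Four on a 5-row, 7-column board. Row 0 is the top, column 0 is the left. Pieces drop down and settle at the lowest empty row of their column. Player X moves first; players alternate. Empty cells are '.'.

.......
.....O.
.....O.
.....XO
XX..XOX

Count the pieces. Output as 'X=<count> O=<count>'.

X=5 O=4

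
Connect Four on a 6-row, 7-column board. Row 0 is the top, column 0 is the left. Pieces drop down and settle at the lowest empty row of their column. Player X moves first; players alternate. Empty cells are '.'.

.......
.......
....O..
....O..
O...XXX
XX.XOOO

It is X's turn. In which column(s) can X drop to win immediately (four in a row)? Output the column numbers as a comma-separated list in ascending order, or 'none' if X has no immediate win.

Answer: 2,3

Derivation:
col 0: drop X → no win
col 1: drop X → no win
col 2: drop X → WIN!
col 3: drop X → WIN!
col 4: drop X → no win
col 5: drop X → no win
col 6: drop X → no win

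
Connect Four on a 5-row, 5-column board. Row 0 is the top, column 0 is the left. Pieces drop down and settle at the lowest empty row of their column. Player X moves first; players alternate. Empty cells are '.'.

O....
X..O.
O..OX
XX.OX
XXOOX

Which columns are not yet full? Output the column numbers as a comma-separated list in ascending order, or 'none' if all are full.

Answer: 1,2,3,4

Derivation:
col 0: top cell = 'O' → FULL
col 1: top cell = '.' → open
col 2: top cell = '.' → open
col 3: top cell = '.' → open
col 4: top cell = '.' → open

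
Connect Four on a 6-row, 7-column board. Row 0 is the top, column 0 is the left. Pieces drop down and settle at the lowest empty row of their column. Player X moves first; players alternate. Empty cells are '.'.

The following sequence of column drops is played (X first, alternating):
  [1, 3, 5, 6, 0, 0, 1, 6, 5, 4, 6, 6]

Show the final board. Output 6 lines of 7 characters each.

Move 1: X drops in col 1, lands at row 5
Move 2: O drops in col 3, lands at row 5
Move 3: X drops in col 5, lands at row 5
Move 4: O drops in col 6, lands at row 5
Move 5: X drops in col 0, lands at row 5
Move 6: O drops in col 0, lands at row 4
Move 7: X drops in col 1, lands at row 4
Move 8: O drops in col 6, lands at row 4
Move 9: X drops in col 5, lands at row 4
Move 10: O drops in col 4, lands at row 5
Move 11: X drops in col 6, lands at row 3
Move 12: O drops in col 6, lands at row 2

Answer: .......
.......
......O
......X
OX...XO
XX.OOXO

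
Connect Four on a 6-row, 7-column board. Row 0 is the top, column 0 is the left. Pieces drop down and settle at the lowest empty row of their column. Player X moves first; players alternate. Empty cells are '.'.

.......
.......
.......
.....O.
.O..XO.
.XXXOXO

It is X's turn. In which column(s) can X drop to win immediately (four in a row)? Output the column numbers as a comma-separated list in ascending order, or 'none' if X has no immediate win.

col 0: drop X → WIN!
col 1: drop X → no win
col 2: drop X → no win
col 3: drop X → no win
col 4: drop X → no win
col 5: drop X → no win
col 6: drop X → no win

Answer: 0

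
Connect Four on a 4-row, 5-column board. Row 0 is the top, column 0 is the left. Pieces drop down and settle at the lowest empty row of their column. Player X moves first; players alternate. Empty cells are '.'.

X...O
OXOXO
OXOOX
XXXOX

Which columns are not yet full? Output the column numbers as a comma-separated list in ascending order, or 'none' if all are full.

col 0: top cell = 'X' → FULL
col 1: top cell = '.' → open
col 2: top cell = '.' → open
col 3: top cell = '.' → open
col 4: top cell = 'O' → FULL

Answer: 1,2,3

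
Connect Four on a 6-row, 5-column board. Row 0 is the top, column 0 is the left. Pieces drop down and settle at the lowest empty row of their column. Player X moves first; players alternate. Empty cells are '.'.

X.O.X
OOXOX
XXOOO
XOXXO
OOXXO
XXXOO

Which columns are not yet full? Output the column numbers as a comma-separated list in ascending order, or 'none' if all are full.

col 0: top cell = 'X' → FULL
col 1: top cell = '.' → open
col 2: top cell = 'O' → FULL
col 3: top cell = '.' → open
col 4: top cell = 'X' → FULL

Answer: 1,3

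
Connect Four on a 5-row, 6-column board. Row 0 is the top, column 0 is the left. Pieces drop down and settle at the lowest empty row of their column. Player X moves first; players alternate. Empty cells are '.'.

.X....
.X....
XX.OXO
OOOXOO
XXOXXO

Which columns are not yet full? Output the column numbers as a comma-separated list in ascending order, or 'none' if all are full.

Answer: 0,2,3,4,5

Derivation:
col 0: top cell = '.' → open
col 1: top cell = 'X' → FULL
col 2: top cell = '.' → open
col 3: top cell = '.' → open
col 4: top cell = '.' → open
col 5: top cell = '.' → open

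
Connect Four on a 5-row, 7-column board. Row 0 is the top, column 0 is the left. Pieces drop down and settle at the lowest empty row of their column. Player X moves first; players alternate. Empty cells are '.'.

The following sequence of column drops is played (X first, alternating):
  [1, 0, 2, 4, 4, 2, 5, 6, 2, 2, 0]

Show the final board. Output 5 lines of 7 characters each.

Answer: .......
..O....
..X....
X.O.X..
OXX.OXO

Derivation:
Move 1: X drops in col 1, lands at row 4
Move 2: O drops in col 0, lands at row 4
Move 3: X drops in col 2, lands at row 4
Move 4: O drops in col 4, lands at row 4
Move 5: X drops in col 4, lands at row 3
Move 6: O drops in col 2, lands at row 3
Move 7: X drops in col 5, lands at row 4
Move 8: O drops in col 6, lands at row 4
Move 9: X drops in col 2, lands at row 2
Move 10: O drops in col 2, lands at row 1
Move 11: X drops in col 0, lands at row 3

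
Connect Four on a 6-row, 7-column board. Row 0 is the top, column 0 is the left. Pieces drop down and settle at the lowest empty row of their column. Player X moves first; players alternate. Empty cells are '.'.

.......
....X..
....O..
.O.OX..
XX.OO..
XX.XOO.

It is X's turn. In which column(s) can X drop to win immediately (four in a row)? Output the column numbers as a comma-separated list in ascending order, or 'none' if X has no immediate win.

Answer: 2

Derivation:
col 0: drop X → no win
col 1: drop X → no win
col 2: drop X → WIN!
col 3: drop X → no win
col 4: drop X → no win
col 5: drop X → no win
col 6: drop X → no win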